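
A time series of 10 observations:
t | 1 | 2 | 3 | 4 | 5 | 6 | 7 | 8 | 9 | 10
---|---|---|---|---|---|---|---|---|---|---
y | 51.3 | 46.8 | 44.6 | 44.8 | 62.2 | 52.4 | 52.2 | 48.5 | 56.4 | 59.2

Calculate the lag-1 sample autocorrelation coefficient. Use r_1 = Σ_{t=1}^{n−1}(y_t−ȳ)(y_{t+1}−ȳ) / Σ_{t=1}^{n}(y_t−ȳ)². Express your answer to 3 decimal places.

0.126

Mean ȳ = (51.3 + 46.8 + 44.6 + 44.8 + 62.2 + 52.4 + 52.2 + 48.5 + 56.4 + 59.2)/10 = 51.8400
Numerator Σ_{t=1}^{9}(y_t−ȳ)(y_{t+1}−ȳ) = 40.3784
Denominator Σ(y_t−ȳ)² = 321.5640
r_1 = 40.3784 / 321.5640 = 0.126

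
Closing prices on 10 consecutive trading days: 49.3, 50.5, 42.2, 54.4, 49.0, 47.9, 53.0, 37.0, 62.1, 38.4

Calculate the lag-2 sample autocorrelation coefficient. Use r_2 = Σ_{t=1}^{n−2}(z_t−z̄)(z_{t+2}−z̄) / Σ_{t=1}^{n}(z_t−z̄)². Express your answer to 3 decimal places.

Mean z̄ = (49.3 + 50.5 + 42.2 + 54.4 + 49.0 + 47.9 + 53.0 + 37.0 + 62.1 + 38.4)/10 = 48.3800
Numerator Σ_{t=1}^{8}(z_t−z̄)(z_{t+2}−z̄) = 185.6412
Denominator Σ(z_t−z̄)² = 519.0760
r_2 = 185.6412 / 519.0760 = 0.358

0.358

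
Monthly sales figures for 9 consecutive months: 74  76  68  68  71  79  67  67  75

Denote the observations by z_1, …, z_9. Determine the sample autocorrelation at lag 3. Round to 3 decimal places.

0.040

Mean z̄ = (74 + 76 + 68 + 68 + 71 + 79 + 67 + 67 + 75)/9 = 71.6667
Σ(z_t−z̄)(z_{t+3}−z̄) = (-8.5556) + (-2.8889) + (-26.8889) + (17.1111) + (3.1111) + (24.4444) = 6.3333
Denominator Σ(z_t−z̄)² = 160.0000
r_3 = 6.3333 / 160.0000 = 0.040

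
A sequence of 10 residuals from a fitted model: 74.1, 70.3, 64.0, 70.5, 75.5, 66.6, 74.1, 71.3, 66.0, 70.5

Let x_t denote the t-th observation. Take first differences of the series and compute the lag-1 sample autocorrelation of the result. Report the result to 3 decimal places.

First differences Δx: -3.8, -6.3, 6.5, 5.0, -8.9, 7.5, -2.8, -5.3, 4.5
Mean of differences = -0.4000
Numerator Σ(Δx_t−Δx̄)(Δx_{t+1}−Δx̄) = -127.6500
Denominator Σ(Δx_t−Δx̄)² = 311.5800
r_1(Δx) = -127.6500 / 311.5800 = -0.410

-0.410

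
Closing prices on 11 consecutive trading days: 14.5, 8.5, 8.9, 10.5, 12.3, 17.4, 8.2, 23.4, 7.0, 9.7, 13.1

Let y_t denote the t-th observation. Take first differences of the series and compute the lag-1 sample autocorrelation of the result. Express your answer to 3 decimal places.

First differences Δy: -6.0, 0.4, 1.6, 1.8, 5.1, -9.2, 15.2, -16.4, 2.7, 3.4
Mean of differences = -0.1400
Numerator Σ(Δy_t−Δȳ)(Δy_{t+1}−Δȳ) = -460.6916
Denominator Σ(Δy_t−Δȳ)² = 671.2640
r_1(Δy) = -460.6916 / 671.2640 = -0.686

-0.686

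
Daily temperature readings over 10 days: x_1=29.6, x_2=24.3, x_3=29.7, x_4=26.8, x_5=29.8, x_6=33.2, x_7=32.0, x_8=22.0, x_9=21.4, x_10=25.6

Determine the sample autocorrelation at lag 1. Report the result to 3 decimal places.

0.283

Mean x̄ = (29.6 + 24.3 + 29.7 + 26.8 + 29.8 + 33.2 + 32.0 + 22.0 + 21.4 + 25.6)/10 = 27.4400
Numerator Σ_{t=1}^{9}(x_t−x̄)(x_{t+1}−x̄) = 42.1884
Denominator Σ(x_t−x̄)² = 149.0440
r_1 = 42.1884 / 149.0440 = 0.283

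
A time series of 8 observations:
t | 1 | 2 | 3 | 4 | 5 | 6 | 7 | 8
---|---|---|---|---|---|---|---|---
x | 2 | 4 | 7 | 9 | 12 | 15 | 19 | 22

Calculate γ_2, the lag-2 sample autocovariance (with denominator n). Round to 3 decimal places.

Mean x̄ = (2 + 4 + 7 + 9 + 12 + 15 + 19 + 22)/8 = 11.2500
Deviations: -9.2500, -7.2500, -4.2500, -2.2500, 0.7500, 3.7500, 7.7500, 10.7500
Σ_{t=1}^{6}(x_t−x̄)(x_{t+2}−x̄) = 90.1250
γ_2 = 90.1250 / 8 = 11.266

11.266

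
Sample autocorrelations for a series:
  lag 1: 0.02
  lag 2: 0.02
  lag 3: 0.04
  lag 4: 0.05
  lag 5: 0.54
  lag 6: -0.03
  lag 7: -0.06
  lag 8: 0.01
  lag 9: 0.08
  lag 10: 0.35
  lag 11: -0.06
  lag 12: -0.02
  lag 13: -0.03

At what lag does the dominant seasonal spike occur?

5

The largest autocorrelation is r_5 = 0.54, with a weaker echo at lag 10 (0.35); the remaining lags stay at or below 0.08.
The dominant spike at lag 5 indicates a seasonal period of 5.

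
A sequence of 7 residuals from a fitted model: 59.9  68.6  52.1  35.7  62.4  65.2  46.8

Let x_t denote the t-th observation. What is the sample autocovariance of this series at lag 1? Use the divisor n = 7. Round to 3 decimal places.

-10.829

Mean x̄ = (59.9 + 68.6 + 52.1 + 35.7 + 62.4 + 65.2 + 46.8)/7 = 55.8143
Σ_{t=1}^{6}(x_t−x̄)(x_{t+1}−x̄) = -75.8016
γ_1 = -75.8016 / 7 = -10.829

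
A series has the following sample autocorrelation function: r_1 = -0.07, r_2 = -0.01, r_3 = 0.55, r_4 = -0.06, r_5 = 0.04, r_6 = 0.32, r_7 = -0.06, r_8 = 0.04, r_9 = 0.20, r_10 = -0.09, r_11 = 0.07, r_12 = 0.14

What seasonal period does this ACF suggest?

The largest autocorrelation is r_3 = 0.55, with weaker echoes at lags 6 (0.32) and 9 (0.20); the remaining lags stay at or below 0.14.
The dominant spike at lag 3 indicates a seasonal period of 3.

3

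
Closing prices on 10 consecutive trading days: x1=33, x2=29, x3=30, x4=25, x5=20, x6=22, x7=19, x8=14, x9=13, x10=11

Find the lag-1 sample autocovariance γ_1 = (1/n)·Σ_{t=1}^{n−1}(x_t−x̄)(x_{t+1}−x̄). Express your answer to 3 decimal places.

34.424

Mean x̄ = (33 + 29 + 30 + 25 + 20 + 22 + 19 + 14 + 13 + 11)/10 = 21.6000
Σ_{t=1}^{9}(x_t−x̄)(x_{t+1}−x̄) = 344.2400
γ_1 = 344.2400 / 10 = 34.424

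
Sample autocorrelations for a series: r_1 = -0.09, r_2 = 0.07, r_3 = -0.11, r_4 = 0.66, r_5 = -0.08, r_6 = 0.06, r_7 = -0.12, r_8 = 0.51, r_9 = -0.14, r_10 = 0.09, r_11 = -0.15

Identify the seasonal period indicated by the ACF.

4

The largest autocorrelation is r_4 = 0.66, with a weaker echo at lag 8 (0.51); the remaining lags stay at or below 0.09.
The dominant spike at lag 4 indicates a seasonal period of 4.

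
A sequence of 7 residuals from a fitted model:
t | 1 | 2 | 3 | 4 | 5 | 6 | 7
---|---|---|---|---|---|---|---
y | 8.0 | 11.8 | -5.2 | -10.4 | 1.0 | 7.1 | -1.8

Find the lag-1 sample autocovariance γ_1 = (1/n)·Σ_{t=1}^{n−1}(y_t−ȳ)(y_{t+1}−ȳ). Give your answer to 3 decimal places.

8.906

Mean ȳ = (8.0 + 11.8 − 5.2 − 10.4 + 1.0 + 7.1 − 1.8)/7 = 1.5000
Σ_{t=1}^{6}(y_t−ȳ)(y_{t+1}−ȳ) = 62.3400
γ_1 = 62.3400 / 7 = 8.906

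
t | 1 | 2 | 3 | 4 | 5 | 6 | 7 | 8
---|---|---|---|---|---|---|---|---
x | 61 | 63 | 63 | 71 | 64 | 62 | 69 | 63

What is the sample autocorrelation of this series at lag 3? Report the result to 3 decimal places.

Mean x̄ = (61 + 63 + 63 + 71 + 64 + 62 + 69 + 63)/8 = 64.5000
Deviations from mean: -3.5000, -1.5000, -1.5000, 6.5000, -0.5000, -2.5000, 4.5000, -1.5000
Σ(x_t−x̄)(x_{t+3}−x̄) = (-22.7500) + (0.7500) + (3.7500) + (29.2500) + (0.7500) = 11.7500
Denominator Σ(x_t−x̄)² = 88.0000
r_3 = 11.7500 / 88.0000 = 0.134

0.134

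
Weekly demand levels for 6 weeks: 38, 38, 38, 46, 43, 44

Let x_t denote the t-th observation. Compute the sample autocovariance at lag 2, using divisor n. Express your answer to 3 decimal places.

0.435

Mean x̄ = (38 + 38 + 38 + 46 + 43 + 44)/6 = 41.1667
Σ_{t=1}^{4}(x_t−x̄)(x_{t+2}−x̄) = 2.6111
γ_2 = 2.6111 / 6 = 0.435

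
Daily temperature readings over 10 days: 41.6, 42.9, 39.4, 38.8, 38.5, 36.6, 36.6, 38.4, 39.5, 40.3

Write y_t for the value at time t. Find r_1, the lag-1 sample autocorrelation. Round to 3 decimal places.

0.583

Mean ȳ = (41.6 + 42.9 + 39.4 + 38.8 + 38.5 + 36.6 + 36.6 + 38.4 + 39.5 + 40.3)/10 = 39.2600
Numerator Σ_{t=1}^{9}(y_t−ȳ)(y_{t+1}−ȳ) = 20.7404
Denominator Σ(y_t−ȳ)² = 35.5640
r_1 = 20.7404 / 35.5640 = 0.583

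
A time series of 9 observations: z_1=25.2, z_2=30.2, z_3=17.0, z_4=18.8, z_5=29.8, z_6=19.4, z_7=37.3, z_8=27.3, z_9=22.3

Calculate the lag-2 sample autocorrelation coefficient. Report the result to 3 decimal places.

Mean z̄ = (25.2 + 30.2 + 17.0 + 18.8 + 29.8 + 19.4 + 37.3 + 27.3 + 22.3)/9 = 25.2556
Σ(z_t−z̄)(z_{t+2}−z̄) = (0.4586) + (-31.9191) + (-37.5169) + (37.8009) + (54.7353) + (-11.9714) + (-35.5980) = -24.0106
Denominator Σ(z_t−z̄)² = 347.2022
r_2 = -24.0106 / 347.2022 = -0.069

-0.069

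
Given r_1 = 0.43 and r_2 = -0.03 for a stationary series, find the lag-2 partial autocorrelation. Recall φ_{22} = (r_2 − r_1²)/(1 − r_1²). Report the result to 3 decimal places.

φ_{22} = (r_2 − r_1²) / (1 − r_1²)
r_1² = (0.43)² = 0.1849
Numerator = -0.03 − 0.1849 = -0.2149; denominator = 1 − 0.1849 = 0.8151
φ_{22} = -0.2149 / 0.8151 = -0.264

-0.264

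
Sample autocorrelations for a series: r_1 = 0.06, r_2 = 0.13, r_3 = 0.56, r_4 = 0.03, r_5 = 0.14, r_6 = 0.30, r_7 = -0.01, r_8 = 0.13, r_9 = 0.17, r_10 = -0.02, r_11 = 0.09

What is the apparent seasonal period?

The largest autocorrelation is r_3 = 0.56, with weaker echoes at lags 6 (0.30) and 9 (0.17); the remaining lags stay at or below 0.14.
The dominant spike at lag 3 indicates a seasonal period of 3.

3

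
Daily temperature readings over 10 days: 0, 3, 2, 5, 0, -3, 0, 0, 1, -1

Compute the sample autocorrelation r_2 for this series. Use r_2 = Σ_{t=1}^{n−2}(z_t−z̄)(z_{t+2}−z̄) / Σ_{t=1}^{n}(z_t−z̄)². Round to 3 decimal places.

-0.086

Mean z̄ = (0 + 3 + 2 + 5 + 0 − 3 + 0 + 0 + 1 − 1)/10 = 0.7000
Numerator Σ_{t=1}^{8}(z_t−z̄)(z_{t+2}−z̄) = -3.7800
Denominator Σ(z_t−z̄)² = 44.1000
r_2 = -3.7800 / 44.1000 = -0.086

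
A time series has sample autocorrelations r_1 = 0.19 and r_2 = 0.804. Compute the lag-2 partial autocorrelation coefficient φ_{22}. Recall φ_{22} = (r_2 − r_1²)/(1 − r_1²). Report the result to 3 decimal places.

φ_{22} = (r_2 − r_1²) / (1 − r_1²)
r_1² = (0.19)² = 0.0361
Numerator = 0.804 − 0.0361 = 0.7679; denominator = 1 − 0.0361 = 0.9639
φ_{22} = 0.7679 / 0.9639 = 0.797

0.797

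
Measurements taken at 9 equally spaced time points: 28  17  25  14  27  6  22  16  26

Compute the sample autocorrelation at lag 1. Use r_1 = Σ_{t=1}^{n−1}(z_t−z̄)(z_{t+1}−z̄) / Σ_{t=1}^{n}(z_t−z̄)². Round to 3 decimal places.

Mean z̄ = (28 + 17 + 25 + 14 + 27 + 6 + 22 + 16 + 26)/9 = 20.1111
Numerator Σ_{t=1}^{8}(z_t−z̄)(z_{t+1}−z̄) = -267.5679
Denominator Σ(z_t−z̄)² = 434.8889
r_1 = -267.5679 / 434.8889 = -0.615

-0.615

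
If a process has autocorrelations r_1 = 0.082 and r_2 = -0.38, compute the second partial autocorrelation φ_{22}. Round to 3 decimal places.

-0.389

φ_{22} = (r_2 − r_1²) / (1 − r_1²)
r_1² = (0.082)² = 0.006724
Numerator = -0.38 − 0.0067 = -0.3867; denominator = 1 − 0.0067 = 0.9933
φ_{22} = -0.3867 / 0.9933 = -0.389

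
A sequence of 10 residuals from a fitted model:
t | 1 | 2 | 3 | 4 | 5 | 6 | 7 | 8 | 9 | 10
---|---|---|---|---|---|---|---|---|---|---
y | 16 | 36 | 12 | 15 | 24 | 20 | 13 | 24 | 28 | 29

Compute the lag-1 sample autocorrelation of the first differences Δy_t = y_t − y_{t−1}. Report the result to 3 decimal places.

-0.442

First differences Δy: 20, -24, 3, 9, -4, -7, 11, 4, 1
Mean of differences = 1.4444
Numerator Σ(Δy_t−Δȳ)(Δy_{t+1}−Δȳ) = -552.5309
Denominator Σ(Δy_t−Δȳ)² = 1250.2222
r_1(Δy) = -552.5309 / 1250.2222 = -0.442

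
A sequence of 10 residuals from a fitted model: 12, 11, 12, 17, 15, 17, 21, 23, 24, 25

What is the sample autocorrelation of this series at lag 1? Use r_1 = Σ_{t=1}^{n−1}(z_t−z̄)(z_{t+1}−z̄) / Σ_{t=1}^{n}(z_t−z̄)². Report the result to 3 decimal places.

Mean z̄ = (12 + 11 + 12 + 17 + 15 + 17 + 21 + 23 + 24 + 25)/10 = 17.7000
Numerator Σ_{t=1}^{9}(z_t−z̄)(z_{t+1}−z̄) = 178.7100
Denominator Σ(z_t−z̄)² = 250.1000
r_1 = 178.7100 / 250.1000 = 0.715

0.715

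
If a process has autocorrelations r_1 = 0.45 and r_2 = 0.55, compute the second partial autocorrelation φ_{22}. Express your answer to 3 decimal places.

0.436

φ_{22} = (r_2 − r_1²) / (1 − r_1²)
r_1² = (0.45)² = 0.2025
Numerator = 0.55 − 0.2025 = 0.3475; denominator = 1 − 0.2025 = 0.7975
φ_{22} = 0.3475 / 0.7975 = 0.436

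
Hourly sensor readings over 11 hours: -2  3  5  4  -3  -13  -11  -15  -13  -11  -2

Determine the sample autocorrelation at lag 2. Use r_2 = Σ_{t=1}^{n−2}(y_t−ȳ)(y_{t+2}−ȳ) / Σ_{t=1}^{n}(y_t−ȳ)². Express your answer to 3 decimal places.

Mean ȳ = (-2 + 3 + 5 + 4 − 3 − 13 − 11 − 15 − 13 − 11 − 2)/11 = -5.2727
Numerator Σ_{t=1}^{9}(y_t−ȳ)(y_{t+2}−ȳ) = 198.8512
Denominator Σ(y_t−ȳ)² = 566.1818
r_2 = 198.8512 / 566.1818 = 0.351

0.351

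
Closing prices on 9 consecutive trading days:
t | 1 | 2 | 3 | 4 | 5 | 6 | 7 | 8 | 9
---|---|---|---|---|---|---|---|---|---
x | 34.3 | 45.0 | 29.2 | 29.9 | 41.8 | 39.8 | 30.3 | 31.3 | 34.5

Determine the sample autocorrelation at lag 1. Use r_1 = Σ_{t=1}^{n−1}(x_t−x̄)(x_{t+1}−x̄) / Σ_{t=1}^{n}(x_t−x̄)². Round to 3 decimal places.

-0.155

Mean x̄ = (34.3 + 45.0 + 29.2 + 29.9 + 41.8 + 39.8 + 30.3 + 31.3 + 34.5)/9 = 35.1222
Numerator Σ_{t=1}^{8}(x_t−x̄)(x_{t+1}−x̄) = -41.0760
Denominator Σ(x_t−x̄)² = 265.3156
r_1 = -41.0760 / 265.3156 = -0.155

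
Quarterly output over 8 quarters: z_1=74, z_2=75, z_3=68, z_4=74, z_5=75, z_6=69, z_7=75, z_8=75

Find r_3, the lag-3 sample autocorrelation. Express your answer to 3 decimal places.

0.519

Mean z̄ = (74 + 75 + 68 + 74 + 75 + 69 + 75 + 75)/8 = 73.1250
Deviations from mean: 0.8750, 1.8750, -5.1250, 0.8750, 1.8750, -4.1250, 1.8750, 1.8750
Numerator Σ_{t=1}^{5}(z_t−z̄)(z_{t+3}−z̄) = 30.5781
Denominator Σ(z_t−z̄)² = 58.8750
r_3 = 30.5781 / 58.8750 = 0.519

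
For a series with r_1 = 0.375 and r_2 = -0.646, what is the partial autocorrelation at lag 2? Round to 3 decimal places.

φ_{22} = (r_2 − r_1²) / (1 − r_1²)
r_1² = (0.375)² = 0.140625
Numerator = -0.646 − 0.1406 = -0.7866; denominator = 1 − 0.1406 = 0.8594
φ_{22} = -0.7866 / 0.8594 = -0.915

-0.915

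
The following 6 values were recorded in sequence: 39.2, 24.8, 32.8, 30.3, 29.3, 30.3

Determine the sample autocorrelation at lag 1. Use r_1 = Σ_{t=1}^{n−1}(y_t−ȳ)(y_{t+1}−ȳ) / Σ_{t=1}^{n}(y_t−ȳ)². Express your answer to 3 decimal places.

Mean ȳ = (39.2 + 24.8 + 32.8 + 30.3 + 29.3 + 30.3)/6 = 31.1167
Σ(y_t−ȳ)(y_{t+1}−ȳ) = (-51.0597) + (-10.6331) + (-1.3747) + (1.4836) + (1.4836) = -60.1003
Denominator Σ(y_t−ȳ)² = 112.7083
r_1 = -60.1003 / 112.7083 = -0.533

-0.533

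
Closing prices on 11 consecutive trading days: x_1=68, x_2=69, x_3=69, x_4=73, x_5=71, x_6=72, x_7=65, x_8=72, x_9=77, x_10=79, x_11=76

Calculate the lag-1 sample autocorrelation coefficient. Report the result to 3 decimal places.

Mean x̄ = (68 + 69 + 69 + 73 + 71 + 72 + 65 + 72 + 77 + 79 + 76)/11 = 71.9091
Numerator Σ_{t=1}^{10}(x_t−x̄)(x_{t+1}−x̄) = 79.9008
Denominator Σ(x_t−x̄)² = 174.9091
r_1 = 79.9008 / 174.9091 = 0.457

0.457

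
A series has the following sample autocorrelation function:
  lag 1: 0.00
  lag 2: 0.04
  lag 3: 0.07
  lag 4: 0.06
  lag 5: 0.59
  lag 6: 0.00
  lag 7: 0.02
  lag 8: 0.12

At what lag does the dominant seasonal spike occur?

5

The largest autocorrelation is r_5 = 0.59; the remaining lags stay at or below 0.12.
The dominant spike at lag 5 indicates a seasonal period of 5.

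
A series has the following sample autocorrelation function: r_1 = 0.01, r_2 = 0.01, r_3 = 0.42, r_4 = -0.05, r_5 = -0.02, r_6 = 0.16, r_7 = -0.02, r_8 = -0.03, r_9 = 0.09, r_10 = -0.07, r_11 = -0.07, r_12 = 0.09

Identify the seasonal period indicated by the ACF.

3

The largest autocorrelation is r_3 = 0.42, with a weaker echo at lag 6 (0.16); the remaining lags stay at or below 0.09.
The dominant spike at lag 3 indicates a seasonal period of 3.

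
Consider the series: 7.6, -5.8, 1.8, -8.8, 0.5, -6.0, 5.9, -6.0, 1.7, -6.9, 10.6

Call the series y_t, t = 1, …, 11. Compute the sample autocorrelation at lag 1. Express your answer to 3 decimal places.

-0.581

Mean ȳ = (7.6 − 5.8 + 1.8 − 8.8 + 0.5 − 6.0 + 5.9 − 6.0 + 1.7 − 6.9 + 10.6)/11 = -0.4909
Numerator Σ_{t=1}^{10}(y_t−ȳ)(y_{t+1}−ȳ) = -255.4564
Denominator Σ(y_t−ȳ)² = 439.3491
r_1 = -255.4564 / 439.3491 = -0.581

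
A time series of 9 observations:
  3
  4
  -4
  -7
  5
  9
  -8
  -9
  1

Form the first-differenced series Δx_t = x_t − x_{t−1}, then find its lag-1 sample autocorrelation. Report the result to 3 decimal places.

First differences Δx: 1, -8, -3, 12, 4, -17, -1, 10
Mean of differences = -0.2500
Numerator Σ(Δx_t−Δx̄)(Δx_{t+1}−Δx̄) = -36.3125
Denominator Σ(Δx_t−Δx̄)² = 623.5000
r_1(Δx) = -36.3125 / 623.5000 = -0.058

-0.058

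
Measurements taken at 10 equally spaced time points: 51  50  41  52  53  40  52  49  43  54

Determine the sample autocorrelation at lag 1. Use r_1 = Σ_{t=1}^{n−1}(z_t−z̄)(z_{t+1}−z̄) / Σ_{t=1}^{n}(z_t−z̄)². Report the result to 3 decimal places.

Mean z̄ = (51 + 50 + 41 + 52 + 53 + 40 + 52 + 49 + 43 + 54)/10 = 48.5000
Numerator Σ_{t=1}^{9}(z_t−z̄)(z_{t+1}−z̄) = -117.2500
Denominator Σ(z_t−z̄)² = 242.5000
r_1 = -117.2500 / 242.5000 = -0.484

-0.484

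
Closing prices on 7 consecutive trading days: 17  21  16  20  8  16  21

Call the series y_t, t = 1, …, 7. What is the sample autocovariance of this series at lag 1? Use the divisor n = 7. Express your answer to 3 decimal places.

-4.143

Mean ȳ = (17 + 21 + 16 + 20 + 8 + 16 + 21)/7 = 17.0000
Deviations: 0.0000, 4.0000, -1.0000, 3.0000, -9.0000, -1.0000, 4.0000
Σ_{t=1}^{6}(y_t−ȳ)(y_{t+1}−ȳ) = -29.0000
γ_1 = -29.0000 / 7 = -4.143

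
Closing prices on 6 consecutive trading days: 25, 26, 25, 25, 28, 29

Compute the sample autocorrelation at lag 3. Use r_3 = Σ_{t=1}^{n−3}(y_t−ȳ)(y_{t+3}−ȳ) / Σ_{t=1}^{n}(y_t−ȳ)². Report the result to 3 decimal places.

-0.152

Mean ȳ = (25 + 26 + 25 + 25 + 28 + 29)/6 = 26.3333
Deviations from mean: -1.3333, -0.3333, -1.3333, -1.3333, 1.6667, 2.6667
Σ(y_t−ȳ)(y_{t+3}−ȳ) = (1.7778) + (-0.5556) + (-3.5556) = -2.3333
Denominator Σ(y_t−ȳ)² = 15.3333
r_3 = -2.3333 / 15.3333 = -0.152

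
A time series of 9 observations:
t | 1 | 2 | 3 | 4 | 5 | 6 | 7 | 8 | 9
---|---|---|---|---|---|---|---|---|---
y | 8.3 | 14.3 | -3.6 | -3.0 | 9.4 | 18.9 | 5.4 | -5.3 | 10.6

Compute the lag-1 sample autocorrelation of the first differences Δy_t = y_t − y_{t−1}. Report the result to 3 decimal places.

-0.123

First differences Δy: 6.0, -17.9, 0.6, 12.4, 9.5, -13.5, -10.7, 15.9
Mean of differences = 0.2875
Numerator Σ(Δy_t−Δȳ)(Δy_{t+1}−Δȳ) = -141.2777
Denominator Σ(Δy_t−Δȳ)² = 1149.6688
r_1(Δy) = -141.2777 / 1149.6688 = -0.123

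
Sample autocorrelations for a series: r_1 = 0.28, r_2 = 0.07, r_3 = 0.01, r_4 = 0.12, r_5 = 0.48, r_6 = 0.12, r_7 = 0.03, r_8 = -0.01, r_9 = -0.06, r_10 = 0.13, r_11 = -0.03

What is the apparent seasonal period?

5

The largest autocorrelation is r_5 = 0.48; the remaining lags stay at or below 0.28. The elevated value at lag 1 (0.28), dropping to 0.07 at lag 2, reflects decaying short-term dependence rather than seasonality.
The dominant spike at lag 5 indicates a seasonal period of 5.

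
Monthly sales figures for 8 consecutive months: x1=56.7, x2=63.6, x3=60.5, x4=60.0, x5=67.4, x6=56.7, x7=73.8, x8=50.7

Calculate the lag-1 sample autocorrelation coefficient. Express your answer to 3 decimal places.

Mean x̄ = (56.7 + 63.6 + 60.5 + 60.0 + 67.4 + 56.7 + 73.8 + 50.7)/8 = 61.1750
Numerator Σ_{t=1}^{7}(x_t−x̄)(x_{t+1}−x̄) = -235.6106
Denominator Σ(x_t−x̄)² = 355.6350
r_1 = -235.6106 / 355.6350 = -0.663

-0.663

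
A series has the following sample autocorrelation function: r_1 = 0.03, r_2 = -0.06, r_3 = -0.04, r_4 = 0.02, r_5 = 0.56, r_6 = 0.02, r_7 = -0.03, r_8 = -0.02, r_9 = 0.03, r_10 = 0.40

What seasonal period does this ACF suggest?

5

The largest autocorrelation is r_5 = 0.56, with a weaker echo at lag 10 (0.40); the remaining lags stay at or below 0.03.
The dominant spike at lag 5 indicates a seasonal period of 5.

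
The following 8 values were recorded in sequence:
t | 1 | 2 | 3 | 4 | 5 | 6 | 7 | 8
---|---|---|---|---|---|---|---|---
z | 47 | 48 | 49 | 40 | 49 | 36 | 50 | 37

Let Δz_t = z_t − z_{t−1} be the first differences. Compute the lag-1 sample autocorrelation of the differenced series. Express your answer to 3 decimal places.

-0.832

First differences Δz: 1, 1, -9, 9, -13, 14, -13
Mean of differences = -1.4286
Numerator Σ(Δz_t−Δz̄)(Δz_{t+1}−Δz̄) = -569.1837
Denominator Σ(Δz_t−Δz̄)² = 683.7143
r_1(Δz) = -569.1837 / 683.7143 = -0.832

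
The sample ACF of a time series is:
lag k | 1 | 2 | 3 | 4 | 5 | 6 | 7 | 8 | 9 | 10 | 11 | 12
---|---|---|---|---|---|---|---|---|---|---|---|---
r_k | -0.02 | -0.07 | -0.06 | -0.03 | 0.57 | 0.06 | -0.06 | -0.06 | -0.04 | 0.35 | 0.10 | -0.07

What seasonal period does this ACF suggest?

The largest autocorrelation is r_5 = 0.57, with a weaker echo at lag 10 (0.35); the remaining lags stay at or below 0.10.
The dominant spike at lag 5 indicates a seasonal period of 5.

5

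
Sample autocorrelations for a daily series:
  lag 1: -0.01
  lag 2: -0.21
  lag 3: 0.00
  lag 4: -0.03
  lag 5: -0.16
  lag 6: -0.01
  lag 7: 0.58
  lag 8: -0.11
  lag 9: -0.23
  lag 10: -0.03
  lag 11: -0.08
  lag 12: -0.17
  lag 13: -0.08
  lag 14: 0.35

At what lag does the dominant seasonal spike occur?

The largest autocorrelation is r_7 = 0.58, with a weaker echo at lag 14 (0.35); the remaining lags stay at or below 0.00.
The dominant spike at lag 7 indicates a seasonal period of 7.

7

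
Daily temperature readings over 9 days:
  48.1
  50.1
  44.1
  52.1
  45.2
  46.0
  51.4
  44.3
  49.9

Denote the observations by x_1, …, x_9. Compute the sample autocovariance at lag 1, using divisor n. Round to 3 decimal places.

-6.280

Mean x̄ = (48.1 + 50.1 + 44.1 + 52.1 + 45.2 + 46.0 + 51.4 + 44.3 + 49.9)/9 = 47.9111
Σ_{t=1}^{8}(x_t−x̄)(x_{t+1}−x̄) = -56.5168
γ_1 = -56.5168 / 9 = -6.280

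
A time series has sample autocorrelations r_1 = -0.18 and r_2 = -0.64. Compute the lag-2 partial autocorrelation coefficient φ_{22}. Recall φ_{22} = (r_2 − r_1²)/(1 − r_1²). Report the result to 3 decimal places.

φ_{22} = (r_2 − r_1²) / (1 − r_1²)
r_1² = (-0.18)² = 0.0324
Numerator = -0.64 − 0.0324 = -0.6724; denominator = 1 − 0.0324 = 0.9676
φ_{22} = -0.6724 / 0.9676 = -0.695

-0.695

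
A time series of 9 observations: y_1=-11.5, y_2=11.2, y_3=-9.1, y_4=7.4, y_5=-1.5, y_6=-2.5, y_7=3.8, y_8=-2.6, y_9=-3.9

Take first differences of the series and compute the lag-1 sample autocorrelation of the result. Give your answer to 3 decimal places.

First differences Δy: 22.7, -20.3, 16.5, -8.9, -1.0, 6.3, -6.4, -1.3
Mean of differences = 0.9500
Numerator Σ(Δy_t−Δȳ)(Δy_{t+1}−Δȳ) = -959.8025
Denominator Σ(Δy_t−Δȳ)² = 1354.9600
r_1(Δy) = -959.8025 / 1354.9600 = -0.708

-0.708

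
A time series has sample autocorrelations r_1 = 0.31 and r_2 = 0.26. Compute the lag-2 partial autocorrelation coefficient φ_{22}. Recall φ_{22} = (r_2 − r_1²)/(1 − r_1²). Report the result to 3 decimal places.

φ_{22} = (r_2 − r_1²) / (1 − r_1²)
r_1² = (0.31)² = 0.0961
Numerator = 0.26 − 0.0961 = 0.1639; denominator = 1 − 0.0961 = 0.9039
φ_{22} = 0.1639 / 0.9039 = 0.181

0.181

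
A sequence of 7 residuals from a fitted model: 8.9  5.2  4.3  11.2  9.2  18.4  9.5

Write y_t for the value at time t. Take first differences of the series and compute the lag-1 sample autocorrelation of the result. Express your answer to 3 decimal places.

First differences Δy: -3.7, -0.9, 6.9, -2.0, 9.2, -8.9
Mean of differences = 0.1000
Numerator Σ(Δy_t−Δȳ)(Δy_{t+1}−Δȳ) = -118.2900
Denominator Σ(Δy_t−Δȳ)² = 229.9000
r_1(Δy) = -118.2900 / 229.9000 = -0.515

-0.515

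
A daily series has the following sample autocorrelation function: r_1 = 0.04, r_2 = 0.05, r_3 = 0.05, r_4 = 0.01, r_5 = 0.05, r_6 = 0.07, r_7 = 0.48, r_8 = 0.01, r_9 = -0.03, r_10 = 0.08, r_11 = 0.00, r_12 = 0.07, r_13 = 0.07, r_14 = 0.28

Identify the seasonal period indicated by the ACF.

The largest autocorrelation is r_7 = 0.48, with a weaker echo at lag 14 (0.28); the remaining lags stay at or below 0.08.
The dominant spike at lag 7 indicates a seasonal period of 7.

7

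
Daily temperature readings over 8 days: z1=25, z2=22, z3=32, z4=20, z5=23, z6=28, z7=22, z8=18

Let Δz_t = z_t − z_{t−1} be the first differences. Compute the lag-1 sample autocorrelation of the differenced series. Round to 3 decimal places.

-0.536

First differences Δz: -3, 10, -12, 3, 5, -6, -4
Mean of differences = -1.0000
Numerator Σ(Δz_t−Δz̄)(Δz_{t+1}−Δz̄) = -178.0000
Denominator Σ(Δz_t−Δz̄)² = 332.0000
r_1(Δz) = -178.0000 / 332.0000 = -0.536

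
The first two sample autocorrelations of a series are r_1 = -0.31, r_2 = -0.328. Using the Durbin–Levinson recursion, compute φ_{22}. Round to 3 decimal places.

φ_{22} = (r_2 − r_1²) / (1 − r_1²)
r_1² = (-0.31)² = 0.0961
Numerator = -0.328 − 0.0961 = -0.4241; denominator = 1 − 0.0961 = 0.9039
φ_{22} = -0.4241 / 0.9039 = -0.469

-0.469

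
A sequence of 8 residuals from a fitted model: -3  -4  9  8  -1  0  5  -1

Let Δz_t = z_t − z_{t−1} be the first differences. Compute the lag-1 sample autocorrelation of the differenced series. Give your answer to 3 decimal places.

-0.171

First differences Δz: -1, 13, -1, -9, 1, 5, -6
Mean of differences = 0.2857
Numerator Σ(Δz_t−Δz̄)(Δz_{t+1}−Δz̄) = -53.6531
Denominator Σ(Δz_t−Δz̄)² = 313.4286
r_1(Δz) = -53.6531 / 313.4286 = -0.171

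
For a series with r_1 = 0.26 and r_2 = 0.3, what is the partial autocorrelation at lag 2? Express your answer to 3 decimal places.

0.249

φ_{22} = (r_2 − r_1²) / (1 − r_1²)
r_1² = (0.26)² = 0.0676
Numerator = 0.3 − 0.0676 = 0.2324; denominator = 1 − 0.0676 = 0.9324
φ_{22} = 0.2324 / 0.9324 = 0.249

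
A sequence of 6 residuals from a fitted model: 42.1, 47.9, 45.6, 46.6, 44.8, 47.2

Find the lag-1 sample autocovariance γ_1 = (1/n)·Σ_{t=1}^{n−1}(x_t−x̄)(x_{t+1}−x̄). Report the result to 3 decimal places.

Mean x̄ = (42.1 + 47.9 + 45.6 + 46.6 + 44.8 + 47.2)/6 = 45.7000
Deviations: -3.6000, 2.2000, -0.1000, 0.9000, -0.9000, 1.5000
Σ_{t=1}^{5}(x_t−x̄)(x_{t+1}−x̄) = -10.3900
γ_1 = -10.3900 / 6 = -1.732

-1.732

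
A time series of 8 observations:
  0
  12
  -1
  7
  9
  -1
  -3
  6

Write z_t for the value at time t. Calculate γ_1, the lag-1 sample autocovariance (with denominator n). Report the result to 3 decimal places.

-9.564

Mean z̄ = (0 + 12 − 1 + 7 + 9 − 1 − 3 + 6)/8 = 3.6250
Σ_{t=1}^{7}(z_t−z̄)(z_{t+1}−z̄) = -76.5156
γ_1 = -76.5156 / 8 = -9.564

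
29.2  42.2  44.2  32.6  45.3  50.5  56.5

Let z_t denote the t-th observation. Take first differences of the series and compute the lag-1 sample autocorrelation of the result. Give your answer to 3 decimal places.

First differences Δz: 13.0, 2.0, -11.6, 12.7, 5.2, 6.0
Mean of differences = 4.5500
Numerator Σ(Δz_t−Δz̄)(Δz_{t+1}−Δz̄) = -105.7475
Denominator Σ(Δz_t−Δz̄)² = 407.6750
r_1(Δz) = -105.7475 / 407.6750 = -0.259

-0.259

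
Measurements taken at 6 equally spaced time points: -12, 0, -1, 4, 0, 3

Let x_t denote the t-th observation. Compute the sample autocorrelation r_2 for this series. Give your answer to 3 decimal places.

Mean x̄ = (-12 + 0 − 1 + 4 + 0 + 3)/6 = -1.0000
Deviations from mean: -11.0000, 1.0000, 0.0000, 5.0000, 1.0000, 4.0000
Numerator Σ_{t=1}^{4}(x_t−x̄)(x_{t+2}−x̄) = 25.0000
Denominator Σ(x_t−x̄)² = 164.0000
r_2 = 25.0000 / 164.0000 = 0.152

0.152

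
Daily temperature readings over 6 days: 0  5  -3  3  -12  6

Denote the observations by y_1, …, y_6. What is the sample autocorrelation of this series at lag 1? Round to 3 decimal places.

-0.598

Mean ȳ = (0 + 5 − 3 + 3 − 12 + 6)/6 = -0.1667
Numerator Σ_{t=1}^{5}(y_t−ȳ)(y_{t+1}−ȳ) = -133.1944
Denominator Σ(y_t−ȳ)² = 222.8333
r_1 = -133.1944 / 222.8333 = -0.598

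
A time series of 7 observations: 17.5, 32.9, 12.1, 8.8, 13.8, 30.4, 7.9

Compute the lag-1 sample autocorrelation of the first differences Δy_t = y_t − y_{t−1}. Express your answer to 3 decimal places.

First differences Δy: 15.4, -20.8, -3.3, 5.0, 16.6, -22.5
Mean of differences = -1.6000
Numerator Σ(Δy_t−Δȳ)(Δy_{t+1}−Δȳ) = -565.2400
Denominator Σ(Δy_t−Δȳ)² = 1472.1400
r_1(Δy) = -565.2400 / 1472.1400 = -0.384

-0.384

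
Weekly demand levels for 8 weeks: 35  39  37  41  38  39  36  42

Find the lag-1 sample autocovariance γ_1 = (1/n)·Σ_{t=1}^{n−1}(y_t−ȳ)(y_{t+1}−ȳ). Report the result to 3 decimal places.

-2.236

Mean ȳ = (35 + 39 + 37 + 41 + 38 + 39 + 36 + 42)/8 = 38.3750
Deviations: -3.3750, 0.6250, -1.3750, 2.6250, -0.3750, 0.6250, -2.3750, 3.6250
Σ_{t=1}^{7}(y_t−ȳ)(y_{t+1}−ȳ) = -17.8906
γ_1 = -17.8906 / 8 = -2.236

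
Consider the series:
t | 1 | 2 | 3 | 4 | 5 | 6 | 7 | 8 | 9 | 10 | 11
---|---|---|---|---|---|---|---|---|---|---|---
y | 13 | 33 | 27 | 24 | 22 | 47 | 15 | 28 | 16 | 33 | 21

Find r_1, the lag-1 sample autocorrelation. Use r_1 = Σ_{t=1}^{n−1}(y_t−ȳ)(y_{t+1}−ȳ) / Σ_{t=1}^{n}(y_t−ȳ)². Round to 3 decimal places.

Mean ȳ = (13 + 33 + 27 + 24 + 22 + 47 + 15 + 28 + 16 + 33 + 21)/11 = 25.3636
Numerator Σ_{t=1}^{10}(y_t−ȳ)(y_{t+1}−ȳ) = -533.4050
Denominator Σ(y_t−ȳ)² = 974.5455
r_1 = -533.4050 / 974.5455 = -0.547

-0.547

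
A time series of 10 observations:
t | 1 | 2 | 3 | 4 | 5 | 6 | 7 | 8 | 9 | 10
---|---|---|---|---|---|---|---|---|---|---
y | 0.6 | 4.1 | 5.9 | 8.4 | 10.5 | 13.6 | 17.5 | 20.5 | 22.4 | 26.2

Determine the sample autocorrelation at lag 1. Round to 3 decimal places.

0.688

Mean ȳ = (0.6 + 4.1 + 5.9 + 8.4 + 10.5 + 13.6 + 17.5 + 20.5 + 22.4 + 26.2)/10 = 12.9700
Numerator Σ_{t=1}^{9}(y_t−ȳ)(y_{t+1}−ȳ) = 447.2061
Denominator Σ(y_t−ȳ)² = 650.2410
r_1 = 447.2061 / 650.2410 = 0.688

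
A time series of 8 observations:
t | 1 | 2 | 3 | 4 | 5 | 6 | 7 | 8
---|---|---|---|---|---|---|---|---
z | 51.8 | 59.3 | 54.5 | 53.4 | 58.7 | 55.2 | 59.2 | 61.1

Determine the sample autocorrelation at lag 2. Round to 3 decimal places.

0.011

Mean z̄ = (51.8 + 59.3 + 54.5 + 53.4 + 58.7 + 55.2 + 59.2 + 61.1)/8 = 56.6500
Σ(z_t−z̄)(z_{t+2}−z̄) = (10.4275) + (-8.6125) + (-4.4075) + (4.7125) + (5.2275) + (-6.4525) = 0.8950
Denominator Σ(z_t−z̄)² = 78.3400
r_2 = 0.8950 / 78.3400 = 0.011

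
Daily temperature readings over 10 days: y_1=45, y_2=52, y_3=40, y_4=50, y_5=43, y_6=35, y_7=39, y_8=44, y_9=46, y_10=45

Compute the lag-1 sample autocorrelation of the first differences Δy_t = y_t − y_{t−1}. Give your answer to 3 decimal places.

-0.491

First differences Δy: 7, -12, 10, -7, -8, 4, 5, 2, -1
Mean of differences = 0.0000
Numerator Σ(Δy_t−Δȳ)(Δy_{t+1}−Δȳ) = -222.0000
Denominator Σ(Δy_t−Δȳ)² = 452.0000
r_1(Δy) = -222.0000 / 452.0000 = -0.491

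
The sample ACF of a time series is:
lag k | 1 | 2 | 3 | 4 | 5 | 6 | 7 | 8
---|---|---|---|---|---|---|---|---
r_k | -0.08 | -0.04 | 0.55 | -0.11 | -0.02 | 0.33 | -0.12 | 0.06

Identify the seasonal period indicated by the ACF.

The largest autocorrelation is r_3 = 0.55, with a weaker echo at lag 6 (0.33); the remaining lags stay at or below 0.06.
The dominant spike at lag 3 indicates a seasonal period of 3.

3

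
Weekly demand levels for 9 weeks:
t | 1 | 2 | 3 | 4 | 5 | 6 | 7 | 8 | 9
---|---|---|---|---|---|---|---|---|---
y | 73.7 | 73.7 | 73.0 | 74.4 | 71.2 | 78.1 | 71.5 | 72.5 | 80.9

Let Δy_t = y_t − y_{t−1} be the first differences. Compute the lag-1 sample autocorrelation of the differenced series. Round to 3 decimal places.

First differences Δy: 0.0, -0.7, 1.4, -3.2, 6.9, -6.6, 1.0, 8.4
Mean of differences = 0.9000
Numerator Σ(Δy_t−Δȳ)(Δy_{t+1}−Δȳ) = -71.0100
Denominator Σ(Δy_t−Δȳ)² = 168.9400
r_1(Δy) = -71.0100 / 168.9400 = -0.420

-0.420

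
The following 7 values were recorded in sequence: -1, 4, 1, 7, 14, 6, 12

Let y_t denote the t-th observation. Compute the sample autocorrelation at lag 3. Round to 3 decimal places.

-0.096

Mean ȳ = (-1 + 4 + 1 + 7 + 14 + 6 + 12)/7 = 6.1429
Deviations from mean: -7.1429, -2.1429, -5.1429, 0.8571, 7.8571, -0.1429, 5.8571
Σ(y_t−ȳ)(y_{t+3}−ȳ) = (-6.1224) + (-16.8367) + (0.7347) + (5.0204) = -17.2041
Denominator Σ(y_t−ȳ)² = 178.8571
r_3 = -17.2041 / 178.8571 = -0.096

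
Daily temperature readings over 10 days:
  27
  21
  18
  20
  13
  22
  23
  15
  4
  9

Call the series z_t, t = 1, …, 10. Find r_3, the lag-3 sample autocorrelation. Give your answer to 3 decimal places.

Mean z̄ = (27 + 21 + 18 + 20 + 13 + 22 + 23 + 15 + 4 + 9)/10 = 17.2000
Σ(z_t−z̄)(z_{t+3}−z̄) = (27.4400) + (-15.9600) + (3.8400) + (16.2400) + (9.2400) + (-63.3600) + (-47.5600) = -70.1200
Denominator Σ(z_t−z̄)² = 439.6000
r_3 = -70.1200 / 439.6000 = -0.160

-0.160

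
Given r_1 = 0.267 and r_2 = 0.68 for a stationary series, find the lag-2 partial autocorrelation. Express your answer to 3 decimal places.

0.655

φ_{22} = (r_2 − r_1²) / (1 − r_1²)
r_1² = (0.267)² = 0.071289
Numerator = 0.68 − 0.0713 = 0.6087; denominator = 1 − 0.0713 = 0.9287
φ_{22} = 0.6087 / 0.9287 = 0.655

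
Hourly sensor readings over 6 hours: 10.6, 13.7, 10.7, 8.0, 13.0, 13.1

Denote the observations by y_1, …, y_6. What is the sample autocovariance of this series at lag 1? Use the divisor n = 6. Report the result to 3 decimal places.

Mean ȳ = (10.6 + 13.7 + 10.7 + 8.0 + 13.0 + 13.1)/6 = 11.5167
Deviations: -0.9167, 2.1833, -0.8167, -3.5167, 1.4833, 1.5833
Σ_{t=1}^{5}(y_t−ȳ)(y_{t+1}−ȳ) = -3.7803
γ_1 = -3.7803 / 6 = -0.630

-0.630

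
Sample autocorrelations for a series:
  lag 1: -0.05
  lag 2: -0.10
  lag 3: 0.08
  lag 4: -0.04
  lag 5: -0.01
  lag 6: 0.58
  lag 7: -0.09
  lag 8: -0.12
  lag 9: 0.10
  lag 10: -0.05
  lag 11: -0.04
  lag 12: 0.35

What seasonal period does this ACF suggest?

The largest autocorrelation is r_6 = 0.58, with a weaker echo at lag 12 (0.35); the remaining lags stay at or below 0.10.
The dominant spike at lag 6 indicates a seasonal period of 6.

6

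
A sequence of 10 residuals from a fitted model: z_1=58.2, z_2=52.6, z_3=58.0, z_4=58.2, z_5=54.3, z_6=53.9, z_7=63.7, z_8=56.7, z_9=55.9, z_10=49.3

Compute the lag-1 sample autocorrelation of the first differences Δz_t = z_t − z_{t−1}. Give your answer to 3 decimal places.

First differences Δz: -5.6, 5.4, 0.2, -3.9, -0.4, 9.8, -7.0, -0.8, -6.6
Mean of differences = -0.9889
Numerator Σ(Δz_t−Δz̄)(Δz_{t+1}−Δz̄) = -87.7346
Denominator Σ(Δz_t−Δz̄)² = 256.3689
r_1(Δz) = -87.7346 / 256.3689 = -0.342

-0.342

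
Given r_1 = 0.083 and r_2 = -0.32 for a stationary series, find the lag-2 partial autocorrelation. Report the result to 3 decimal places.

-0.329

φ_{22} = (r_2 − r_1²) / (1 − r_1²)
r_1² = (0.083)² = 0.006889
Numerator = -0.32 − 0.0069 = -0.3269; denominator = 1 − 0.0069 = 0.9931
φ_{22} = -0.3269 / 0.9931 = -0.329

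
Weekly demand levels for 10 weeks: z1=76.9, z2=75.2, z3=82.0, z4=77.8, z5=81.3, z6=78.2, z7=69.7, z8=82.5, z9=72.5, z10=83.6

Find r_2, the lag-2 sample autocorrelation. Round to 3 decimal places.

Mean z̄ = (76.9 + 75.2 + 82.0 + 77.8 + 81.3 + 78.2 + 69.7 + 82.5 + 72.5 + 83.6)/10 = 77.9700
Numerator Σ_{t=1}^{8}(z_t−z̄)(z_{t+2}−z̄) = 53.7832
Denominator Σ(z_t−z̄)² = 186.7610
r_2 = 53.7832 / 186.7610 = 0.288

0.288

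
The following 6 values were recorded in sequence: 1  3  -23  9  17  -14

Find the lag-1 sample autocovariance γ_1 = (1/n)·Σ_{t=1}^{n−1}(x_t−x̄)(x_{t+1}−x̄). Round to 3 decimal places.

Mean x̄ = (1 + 3 − 23 + 9 + 17 − 14)/6 = -1.1667
Deviations: 2.1667, 4.1667, -21.8333, 10.1667, 18.1667, -12.8333
Σ_{t=1}^{5}(x_t−x̄)(x_{t+1}−x̄) = -352.3611
γ_1 = -352.3611 / 6 = -58.727

-58.727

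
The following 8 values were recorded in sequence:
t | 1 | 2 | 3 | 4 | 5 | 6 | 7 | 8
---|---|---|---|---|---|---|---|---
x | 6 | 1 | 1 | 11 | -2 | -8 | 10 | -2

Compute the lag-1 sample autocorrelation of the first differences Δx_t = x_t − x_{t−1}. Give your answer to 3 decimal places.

First differences Δx: -5, 0, 10, -13, -6, 18, -12
Mean of differences = -1.1429
Numerator Σ(Δx_t−Δx̄)(Δx_{t+1}−Δx̄) = -367.0204
Denominator Σ(Δx_t−Δx̄)² = 788.8571
r_1(Δx) = -367.0204 / 788.8571 = -0.465

-0.465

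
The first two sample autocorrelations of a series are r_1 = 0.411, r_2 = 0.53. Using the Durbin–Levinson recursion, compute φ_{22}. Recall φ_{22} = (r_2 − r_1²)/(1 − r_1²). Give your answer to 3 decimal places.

0.434

φ_{22} = (r_2 − r_1²) / (1 − r_1²)
r_1² = (0.411)² = 0.168921
Numerator = 0.53 − 0.1689 = 0.3611; denominator = 1 − 0.1689 = 0.8311
φ_{22} = 0.3611 / 0.8311 = 0.434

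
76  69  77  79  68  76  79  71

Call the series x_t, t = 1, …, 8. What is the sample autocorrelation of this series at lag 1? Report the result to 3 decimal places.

Mean x̄ = (76 + 69 + 77 + 79 + 68 + 76 + 79 + 71)/8 = 74.3750
Deviations from mean: 1.6250, -5.3750, 2.6250, 4.6250, -6.3750, 1.6250, 4.6250, -3.3750
Σ(x_t−x̄)(x_{t+1}−x̄) = (-8.7344) + (-14.1094) + (12.1406) + (-29.4844) + (-10.3594) + (7.5156) + (-15.6094) = -58.6406
Denominator Σ(x_t−x̄)² = 135.8750
r_1 = -58.6406 / 135.8750 = -0.432

-0.432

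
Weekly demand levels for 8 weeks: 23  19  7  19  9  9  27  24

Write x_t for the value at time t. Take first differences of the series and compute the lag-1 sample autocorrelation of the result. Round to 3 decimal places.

-0.368

First differences Δx: -4, -12, 12, -10, 0, 18, -3
Mean of differences = 0.1429
Numerator Σ(Δx_t−Δx̄)(Δx_{t+1}−Δx̄) = -271.1633
Denominator Σ(Δx_t−Δx̄)² = 736.8571
r_1(Δx) = -271.1633 / 736.8571 = -0.368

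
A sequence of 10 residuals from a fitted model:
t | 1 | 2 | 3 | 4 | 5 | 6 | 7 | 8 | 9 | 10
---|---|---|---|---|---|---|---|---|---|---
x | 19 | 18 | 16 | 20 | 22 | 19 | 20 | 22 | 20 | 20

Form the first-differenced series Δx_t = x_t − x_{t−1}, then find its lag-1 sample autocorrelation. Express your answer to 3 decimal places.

First differences Δx: -1, -2, 4, 2, -3, 1, 2, -2, 0
Mean of differences = 0.1111
Numerator Σ(Δx_t−Δx̄)(Δx_{t+1}−Δx̄) = -9.2346
Denominator Σ(Δx_t−Δx̄)² = 42.8889
r_1(Δx) = -9.2346 / 42.8889 = -0.215

-0.215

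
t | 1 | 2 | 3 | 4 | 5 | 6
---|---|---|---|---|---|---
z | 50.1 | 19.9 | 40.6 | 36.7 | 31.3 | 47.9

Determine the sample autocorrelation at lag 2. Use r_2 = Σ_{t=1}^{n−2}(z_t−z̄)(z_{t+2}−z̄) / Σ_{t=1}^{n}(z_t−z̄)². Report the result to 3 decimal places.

0.040

Mean z̄ = (50.1 + 19.9 + 40.6 + 36.7 + 31.3 + 47.9)/6 = 37.7500
Deviations from mean: 12.3500, -17.8500, 2.8500, -1.0500, -6.4500, 10.1500
Numerator Σ_{t=1}^{4}(z_t−z̄)(z_{t+2}−z̄) = 24.9000
Denominator Σ(z_t−z̄)² = 624.9950
r_2 = 24.9000 / 624.9950 = 0.040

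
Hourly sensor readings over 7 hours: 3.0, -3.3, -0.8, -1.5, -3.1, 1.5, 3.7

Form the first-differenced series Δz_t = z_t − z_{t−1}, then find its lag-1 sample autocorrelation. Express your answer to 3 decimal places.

First differences Δz: -6.3, 2.5, -0.7, -1.6, 4.6, 2.2
Mean of differences = 0.1167
Numerator Σ(Δz_t−Δz̄)(Δz_{t+1}−Δz̄) = -14.1936
Denominator Σ(Δz_t−Δz̄)² = 74.9083
r_1(Δz) = -14.1936 / 74.9083 = -0.189

-0.189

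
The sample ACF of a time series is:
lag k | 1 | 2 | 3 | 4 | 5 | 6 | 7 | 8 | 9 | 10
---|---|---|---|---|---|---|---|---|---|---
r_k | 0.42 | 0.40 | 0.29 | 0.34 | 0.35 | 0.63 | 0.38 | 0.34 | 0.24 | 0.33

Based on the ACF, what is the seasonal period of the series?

The largest autocorrelation is r_6 = 0.63; the remaining lags stay at or below 0.42. The elevated value at lag 1 (0.42), dropping to 0.40 at lag 2, reflects decaying short-term dependence rather than seasonality.
The dominant spike at lag 6 indicates a seasonal period of 6.

6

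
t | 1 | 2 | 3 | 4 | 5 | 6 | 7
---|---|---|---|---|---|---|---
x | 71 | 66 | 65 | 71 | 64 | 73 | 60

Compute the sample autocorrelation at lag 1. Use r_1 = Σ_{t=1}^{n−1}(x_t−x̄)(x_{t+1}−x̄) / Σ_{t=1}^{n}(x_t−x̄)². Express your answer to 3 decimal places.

Mean x̄ = (71 + 66 + 65 + 71 + 64 + 73 + 60)/7 = 67.1429
Deviations from mean: 3.8571, -1.1429, -2.1429, 3.8571, -3.1429, 5.8571, -7.1429
Numerator Σ_{t=1}^{6}(x_t−x̄)(x_{t+1}−x̄) = -82.5918
Denominator Σ(x_t−x̄)² = 130.8571
r_1 = -82.5918 / 130.8571 = -0.631

-0.631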